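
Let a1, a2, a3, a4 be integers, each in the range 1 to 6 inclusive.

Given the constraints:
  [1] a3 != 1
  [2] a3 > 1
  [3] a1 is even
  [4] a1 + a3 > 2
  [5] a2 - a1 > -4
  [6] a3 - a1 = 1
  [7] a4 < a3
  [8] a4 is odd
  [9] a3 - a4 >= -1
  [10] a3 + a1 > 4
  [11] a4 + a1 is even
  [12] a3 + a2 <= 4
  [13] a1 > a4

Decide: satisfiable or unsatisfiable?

Unsatisfiable

Constraint 8 makes a4 odd and constraint 3 makes a1 even, so a4 + a1 must be odd. Constraint 11 says a4 + a1 is even — contradiction.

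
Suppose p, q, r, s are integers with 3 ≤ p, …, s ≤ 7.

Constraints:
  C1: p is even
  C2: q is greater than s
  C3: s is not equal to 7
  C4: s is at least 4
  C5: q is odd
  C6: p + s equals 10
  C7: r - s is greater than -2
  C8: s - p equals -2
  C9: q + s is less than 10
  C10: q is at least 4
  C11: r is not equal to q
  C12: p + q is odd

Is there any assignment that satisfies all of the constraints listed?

Setting (p, q, r, s) = (6, 5, 4, 4) satisfies everything: constraint 6: p + s = 10; constraint 7: r - s = 0; constraint 8: s - p = -2, and the others follow.

Satisfiable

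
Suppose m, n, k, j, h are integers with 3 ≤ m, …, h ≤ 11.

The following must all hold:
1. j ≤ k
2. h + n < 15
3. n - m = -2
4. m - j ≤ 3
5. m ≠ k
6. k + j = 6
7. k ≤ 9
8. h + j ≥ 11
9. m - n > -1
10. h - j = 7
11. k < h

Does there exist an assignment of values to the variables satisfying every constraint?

Satisfiable

Try m = 5, n = 3, k = 3, j = 3, h = 10.
Check constraint 2: h + n = 13; constraint 3: n - m = -2; constraint 4: m - j = 2. The remaining constraints are straightforward to verify.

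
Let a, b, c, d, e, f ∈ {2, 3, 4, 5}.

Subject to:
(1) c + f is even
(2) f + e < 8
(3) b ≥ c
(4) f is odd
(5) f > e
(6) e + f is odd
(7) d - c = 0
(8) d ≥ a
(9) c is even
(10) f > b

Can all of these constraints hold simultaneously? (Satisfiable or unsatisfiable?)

Unsatisfiable

Constraint 9 makes c even and constraint 4 makes f odd, so c + f must be odd. Constraint 1 says c + f is even — contradiction.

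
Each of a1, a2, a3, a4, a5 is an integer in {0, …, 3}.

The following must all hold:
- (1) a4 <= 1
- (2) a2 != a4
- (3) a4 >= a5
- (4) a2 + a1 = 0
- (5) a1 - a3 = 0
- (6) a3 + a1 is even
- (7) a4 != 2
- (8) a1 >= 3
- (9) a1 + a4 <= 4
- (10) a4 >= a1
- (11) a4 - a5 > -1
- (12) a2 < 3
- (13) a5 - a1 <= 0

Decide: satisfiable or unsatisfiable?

From constraints 8 and 10: a4 ≥ a1 and a1 ≥ 3, so a4 ≥ 3. From constraint 1: a4 ≤ 1. But 1 < 3, so no value of a4 works.

Unsatisfiable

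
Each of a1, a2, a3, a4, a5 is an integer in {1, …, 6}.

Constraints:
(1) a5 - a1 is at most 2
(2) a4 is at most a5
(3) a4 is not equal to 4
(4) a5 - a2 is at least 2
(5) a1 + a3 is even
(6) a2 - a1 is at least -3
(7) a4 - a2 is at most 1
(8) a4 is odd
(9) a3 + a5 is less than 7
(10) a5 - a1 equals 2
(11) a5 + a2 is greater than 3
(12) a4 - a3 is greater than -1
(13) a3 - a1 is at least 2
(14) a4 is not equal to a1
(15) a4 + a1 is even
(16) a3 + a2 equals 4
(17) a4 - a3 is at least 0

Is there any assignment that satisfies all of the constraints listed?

Unsatisfiable

Constraints 1, 4, 7, 13, and 17 give a2 − a4 ≥ -1, a4 − a3 ≥ 0, a3 − a1 ≥ 2, a1 − a5 ≥ -2, a5 − a2 ≥ 2.
Adding all 5 inequalities: the left sides telescope to 0, and the right sides sum to (-1) + 0 + 2 + (-2) + 2 = 1. So 0 ≥ 1, which is false.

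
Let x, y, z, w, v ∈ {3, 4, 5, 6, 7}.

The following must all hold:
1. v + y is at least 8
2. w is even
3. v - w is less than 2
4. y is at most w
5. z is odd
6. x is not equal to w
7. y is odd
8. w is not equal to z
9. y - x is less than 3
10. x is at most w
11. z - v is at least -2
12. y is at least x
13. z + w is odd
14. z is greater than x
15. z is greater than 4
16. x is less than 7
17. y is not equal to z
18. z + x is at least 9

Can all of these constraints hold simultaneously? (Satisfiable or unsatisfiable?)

The assignment x = 3, y = 3, z = 7, w = 6, v = 6 works:
  constraint 1 holds since v + y = 9.
  constraint 3 holds since v - w = 0.
The rest check out directly.

Satisfiable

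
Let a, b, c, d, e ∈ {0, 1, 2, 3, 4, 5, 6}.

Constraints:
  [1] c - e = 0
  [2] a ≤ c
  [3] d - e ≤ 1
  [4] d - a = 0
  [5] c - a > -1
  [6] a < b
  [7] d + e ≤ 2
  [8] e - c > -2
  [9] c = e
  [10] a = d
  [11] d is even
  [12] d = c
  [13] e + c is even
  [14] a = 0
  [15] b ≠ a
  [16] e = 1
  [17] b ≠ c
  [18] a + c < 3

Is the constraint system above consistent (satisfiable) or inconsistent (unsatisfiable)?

Unsatisfiable

Constraint 14 fixes a = 0 and constraint 16 fixes e = 1. Constraints 9, 10, and 12 give a = d = c = e, so a = e. But 0 ≠ 1 — contradiction.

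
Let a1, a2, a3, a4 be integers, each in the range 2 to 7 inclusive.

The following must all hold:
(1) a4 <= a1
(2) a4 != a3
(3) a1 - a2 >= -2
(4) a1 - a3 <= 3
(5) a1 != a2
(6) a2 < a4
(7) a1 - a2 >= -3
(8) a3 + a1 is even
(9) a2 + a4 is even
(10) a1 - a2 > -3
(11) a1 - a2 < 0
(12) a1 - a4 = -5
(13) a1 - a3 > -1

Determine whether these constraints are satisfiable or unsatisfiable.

Constraints 1, 6, and 11 give a1 < a2, a2 < a4, a4 ≤ a1. Chaining: a1 < a2 < a4 ≤ a1, which forces a1 < a1 — impossible.

Unsatisfiable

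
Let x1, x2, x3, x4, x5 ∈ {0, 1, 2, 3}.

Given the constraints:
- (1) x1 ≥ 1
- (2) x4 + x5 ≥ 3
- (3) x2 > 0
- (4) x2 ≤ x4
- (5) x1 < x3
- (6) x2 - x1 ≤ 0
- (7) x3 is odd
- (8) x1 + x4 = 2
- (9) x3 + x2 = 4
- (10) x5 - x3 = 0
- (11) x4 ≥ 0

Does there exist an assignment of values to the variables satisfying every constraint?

Satisfiable

Take x1 = 1, x2 = 1, x3 = 3, x4 = 1, x5 = 3. Then constraint 2: x4 + x5 = 4; constraint 6: x2 - x1 = 0, and every other listed constraint is also met.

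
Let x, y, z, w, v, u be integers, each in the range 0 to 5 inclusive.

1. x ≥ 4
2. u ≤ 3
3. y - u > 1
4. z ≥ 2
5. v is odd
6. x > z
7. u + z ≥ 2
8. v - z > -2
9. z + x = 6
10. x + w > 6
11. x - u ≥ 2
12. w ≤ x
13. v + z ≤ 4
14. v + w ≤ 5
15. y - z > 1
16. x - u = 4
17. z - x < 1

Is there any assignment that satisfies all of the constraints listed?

Satisfiable

Try x = 4, y = 4, z = 2, w = 3, v = 1, u = 0.
Check constraint 3: y - u = 4; constraint 7: u + z = 2. The remaining constraints are straightforward to verify.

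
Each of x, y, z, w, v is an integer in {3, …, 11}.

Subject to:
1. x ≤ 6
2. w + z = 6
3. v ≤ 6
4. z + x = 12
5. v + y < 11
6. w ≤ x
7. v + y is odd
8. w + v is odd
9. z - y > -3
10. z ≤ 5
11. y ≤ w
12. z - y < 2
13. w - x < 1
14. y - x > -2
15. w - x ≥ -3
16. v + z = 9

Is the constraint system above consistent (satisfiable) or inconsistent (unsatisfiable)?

From constraint 10: z ≤ 5. From constraint 1: x ≤ 6. Hence z + x ≤ 11. But constraint 4 requires z + x = 12, and 12 > 11. Contradiction.

Unsatisfiable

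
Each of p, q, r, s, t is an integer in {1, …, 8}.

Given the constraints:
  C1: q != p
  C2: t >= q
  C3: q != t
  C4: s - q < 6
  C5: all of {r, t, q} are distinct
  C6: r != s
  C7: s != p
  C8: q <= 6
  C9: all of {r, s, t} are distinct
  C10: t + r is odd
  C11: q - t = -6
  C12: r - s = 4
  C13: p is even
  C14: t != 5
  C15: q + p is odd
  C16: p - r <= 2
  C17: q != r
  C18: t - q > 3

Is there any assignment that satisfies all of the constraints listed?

Satisfiable

Take p = 8, q = 1, r = 8, s = 4, t = 7. Then constraint 4: s - q = 3; constraint 11: q - t = -6; constraint 12: r - s = 4, and every other listed constraint is also met.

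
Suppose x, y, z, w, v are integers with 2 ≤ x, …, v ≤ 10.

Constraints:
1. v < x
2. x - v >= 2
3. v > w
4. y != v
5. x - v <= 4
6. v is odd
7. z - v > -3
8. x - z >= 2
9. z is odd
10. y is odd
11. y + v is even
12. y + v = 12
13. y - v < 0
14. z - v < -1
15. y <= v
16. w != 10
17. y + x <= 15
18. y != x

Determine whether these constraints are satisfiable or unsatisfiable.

Satisfiable

One satisfying assignment is x = 9, y = 5, z = 5, w = 4, v = 7.
For the less obvious constraints — constraint 2: x - v = 2; constraint 5: x - v = 2; constraint 7: z - v = -2 — and the others hold by inspection.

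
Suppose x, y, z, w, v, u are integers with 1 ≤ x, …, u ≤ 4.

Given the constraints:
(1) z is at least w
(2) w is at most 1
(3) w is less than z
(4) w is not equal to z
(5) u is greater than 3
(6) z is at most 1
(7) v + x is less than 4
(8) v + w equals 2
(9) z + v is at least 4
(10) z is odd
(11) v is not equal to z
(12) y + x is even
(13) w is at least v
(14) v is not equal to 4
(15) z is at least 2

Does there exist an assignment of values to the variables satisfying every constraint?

From constraint 6: z ≤ 1. From constraints 2 and 13: v ≤ w ≤ 1. Hence z + v ≤ 2. But constraint 9 requires z + v ≥ 4, and 4 > 2. Contradiction.

Unsatisfiable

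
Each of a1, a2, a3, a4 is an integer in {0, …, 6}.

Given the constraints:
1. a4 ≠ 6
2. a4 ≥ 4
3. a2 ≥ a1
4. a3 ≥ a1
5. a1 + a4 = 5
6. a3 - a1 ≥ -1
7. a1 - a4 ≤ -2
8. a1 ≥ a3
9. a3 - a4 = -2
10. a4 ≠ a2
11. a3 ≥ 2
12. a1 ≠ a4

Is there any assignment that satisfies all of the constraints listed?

From constraints 8 and 11: a1 ≥ a3 ≥ 2. From constraint 2: a4 ≥ 4. Hence a1 + a4 ≥ 6. But constraint 5 requires a1 + a4 = 5, and 5 < 6. Contradiction.

Unsatisfiable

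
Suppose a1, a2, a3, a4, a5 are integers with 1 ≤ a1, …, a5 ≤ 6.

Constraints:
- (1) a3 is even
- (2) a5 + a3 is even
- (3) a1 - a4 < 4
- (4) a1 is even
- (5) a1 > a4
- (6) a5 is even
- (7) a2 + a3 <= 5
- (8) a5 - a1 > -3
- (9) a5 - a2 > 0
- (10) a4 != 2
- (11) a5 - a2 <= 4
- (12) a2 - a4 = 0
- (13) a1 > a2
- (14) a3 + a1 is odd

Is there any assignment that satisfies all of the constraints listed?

Unsatisfiable

Constraint 1 makes a3 even and constraint 4 makes a1 even, so a3 + a1 must be even. Constraint 14 says a3 + a1 is odd — contradiction.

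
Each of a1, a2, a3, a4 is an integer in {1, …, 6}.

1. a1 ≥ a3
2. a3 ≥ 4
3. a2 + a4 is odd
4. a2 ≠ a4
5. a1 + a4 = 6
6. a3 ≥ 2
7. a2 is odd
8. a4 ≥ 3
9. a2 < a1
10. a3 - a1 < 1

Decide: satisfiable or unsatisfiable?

From constraints 1 and 2: a1 ≥ a3 ≥ 4. From constraint 8: a4 ≥ 3. Hence a1 + a4 ≥ 7. But constraint 5 requires a1 + a4 = 6, and 6 < 7. Contradiction.

Unsatisfiable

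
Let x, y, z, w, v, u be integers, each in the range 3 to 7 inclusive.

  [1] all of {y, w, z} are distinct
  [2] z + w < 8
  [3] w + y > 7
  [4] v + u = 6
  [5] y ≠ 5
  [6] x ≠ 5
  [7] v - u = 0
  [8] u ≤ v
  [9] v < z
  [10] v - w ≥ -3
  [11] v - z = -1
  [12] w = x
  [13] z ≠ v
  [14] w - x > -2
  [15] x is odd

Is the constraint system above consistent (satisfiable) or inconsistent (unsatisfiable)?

The assignment x = 3, y = 6, z = 4, w = 3, v = 3, u = 3 works:
  constraint 2 holds since z + w = 7.
  constraint 3 holds since w + y = 9.
  constraint 4 holds since v + u = 6.
The rest check out directly.

Satisfiable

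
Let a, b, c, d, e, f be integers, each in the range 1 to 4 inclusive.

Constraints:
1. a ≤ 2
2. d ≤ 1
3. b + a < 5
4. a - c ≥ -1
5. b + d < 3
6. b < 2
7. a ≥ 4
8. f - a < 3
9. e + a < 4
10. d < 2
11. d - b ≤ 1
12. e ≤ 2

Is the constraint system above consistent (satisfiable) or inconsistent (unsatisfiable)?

Unsatisfiable

From constraint 7: a ≥ 4. From constraint 1: a ≤ 2. But 2 < 4, so no value of a works.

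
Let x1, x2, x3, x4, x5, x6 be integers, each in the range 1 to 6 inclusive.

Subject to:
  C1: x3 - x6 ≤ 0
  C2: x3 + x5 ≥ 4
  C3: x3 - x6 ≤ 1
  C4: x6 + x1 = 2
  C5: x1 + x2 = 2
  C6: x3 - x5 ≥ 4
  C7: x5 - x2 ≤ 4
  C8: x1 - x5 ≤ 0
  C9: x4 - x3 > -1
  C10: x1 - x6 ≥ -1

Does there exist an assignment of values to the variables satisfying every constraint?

Constraints 3, 6, 8, and 10 give x1 − x6 ≥ -1, x6 − x3 ≥ -1, x3 − x5 ≥ 4, x5 − x1 ≥ 0.
Adding all 4 inequalities: the left sides telescope to 0, and the right sides sum to (-1) + (-1) + 4 + 0 = 2. So 0 ≥ 2, which is false.

Unsatisfiable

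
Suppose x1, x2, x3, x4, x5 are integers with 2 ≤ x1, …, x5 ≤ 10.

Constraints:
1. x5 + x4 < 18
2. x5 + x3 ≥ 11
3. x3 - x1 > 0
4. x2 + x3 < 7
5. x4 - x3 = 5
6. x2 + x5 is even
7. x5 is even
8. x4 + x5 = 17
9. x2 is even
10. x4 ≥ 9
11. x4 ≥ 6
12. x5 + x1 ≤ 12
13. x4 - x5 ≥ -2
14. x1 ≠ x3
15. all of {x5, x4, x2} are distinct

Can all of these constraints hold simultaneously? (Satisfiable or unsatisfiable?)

Satisfiable

One satisfying assignment is x1 = 2, x2 = 2, x3 = 4, x4 = 9, x5 = 8.
For the less obvious constraints — constraint 1: x5 + x4 = 17; constraint 2: x5 + x3 = 12 — and the others hold by inspection.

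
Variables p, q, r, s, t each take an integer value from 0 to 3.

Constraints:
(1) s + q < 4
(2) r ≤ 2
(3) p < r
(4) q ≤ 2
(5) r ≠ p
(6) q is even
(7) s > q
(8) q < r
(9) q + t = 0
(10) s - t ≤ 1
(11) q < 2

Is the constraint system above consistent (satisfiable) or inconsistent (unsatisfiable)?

Satisfiable

Setting (p, q, r, s, t) = (0, 0, 1, 1, 0) satisfies everything: constraint 1: s + q = 1; constraint 9: q + t = 0, and the others follow.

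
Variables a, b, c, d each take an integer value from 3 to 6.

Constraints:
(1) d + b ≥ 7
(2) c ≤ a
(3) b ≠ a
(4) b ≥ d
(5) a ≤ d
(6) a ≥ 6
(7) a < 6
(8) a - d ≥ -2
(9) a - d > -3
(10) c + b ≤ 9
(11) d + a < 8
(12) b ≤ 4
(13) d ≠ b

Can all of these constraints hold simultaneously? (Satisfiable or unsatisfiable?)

Unsatisfiable

From constraints 5 and 6: d ≥ a and a ≥ 6, so d ≥ 6. From constraints 4 and 12: d ≤ b and b ≤ 4, so d ≤ 4. But 4 < 6, so no value of d works.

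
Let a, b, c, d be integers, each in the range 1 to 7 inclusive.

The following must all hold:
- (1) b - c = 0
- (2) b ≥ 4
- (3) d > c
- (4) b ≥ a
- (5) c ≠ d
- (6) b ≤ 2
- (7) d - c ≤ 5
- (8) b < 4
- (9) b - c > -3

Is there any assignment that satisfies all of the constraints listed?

Unsatisfiable

From constraint 2: b ≥ 4. From constraint 8: b ≤ 3. But 3 < 4, so no value of b works.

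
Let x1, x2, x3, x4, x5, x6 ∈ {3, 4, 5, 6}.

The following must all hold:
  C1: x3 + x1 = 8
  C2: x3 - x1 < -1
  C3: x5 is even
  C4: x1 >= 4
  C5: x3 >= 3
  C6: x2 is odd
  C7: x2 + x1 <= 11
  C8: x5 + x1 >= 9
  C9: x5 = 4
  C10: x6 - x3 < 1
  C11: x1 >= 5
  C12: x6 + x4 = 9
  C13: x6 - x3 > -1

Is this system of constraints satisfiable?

The assignment x1 = 5, x2 = 3, x3 = 3, x4 = 6, x5 = 4, x6 = 3 works:
  constraint 1 holds since x3 + x1 = 8.
  constraint 2 holds since x3 - x1 = -2.
The rest check out directly.

Satisfiable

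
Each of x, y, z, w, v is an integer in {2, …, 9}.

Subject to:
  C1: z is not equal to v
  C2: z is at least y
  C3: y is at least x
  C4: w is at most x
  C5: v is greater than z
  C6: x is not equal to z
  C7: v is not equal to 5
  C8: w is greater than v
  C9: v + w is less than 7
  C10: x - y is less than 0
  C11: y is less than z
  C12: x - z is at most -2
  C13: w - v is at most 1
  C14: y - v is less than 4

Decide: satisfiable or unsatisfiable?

Constraints 2, 4, 5, 8, and 10 give y ≤ z, z < v, v < w, w ≤ x, x < y. Chaining: y ≤ z < v < w ≤ x < y, which forces y < y — impossible.

Unsatisfiable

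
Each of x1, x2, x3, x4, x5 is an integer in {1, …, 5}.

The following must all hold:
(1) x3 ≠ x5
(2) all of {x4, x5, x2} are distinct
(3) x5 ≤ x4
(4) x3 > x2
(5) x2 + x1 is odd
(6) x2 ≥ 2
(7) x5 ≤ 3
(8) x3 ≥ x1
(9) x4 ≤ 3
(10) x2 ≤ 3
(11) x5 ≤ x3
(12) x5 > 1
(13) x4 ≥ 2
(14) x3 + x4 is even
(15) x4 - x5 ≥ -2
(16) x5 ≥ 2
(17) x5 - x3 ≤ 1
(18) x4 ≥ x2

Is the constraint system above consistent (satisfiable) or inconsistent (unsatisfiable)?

Constraints 6, 7, 9, 10, 13, and 16 confine each of x4, x5, x2 to the 2 values {2, 3}.
Constraint 2 requires all 3 of them to be distinct, but only 2 values are available — impossible by the pigeonhole principle.

Unsatisfiable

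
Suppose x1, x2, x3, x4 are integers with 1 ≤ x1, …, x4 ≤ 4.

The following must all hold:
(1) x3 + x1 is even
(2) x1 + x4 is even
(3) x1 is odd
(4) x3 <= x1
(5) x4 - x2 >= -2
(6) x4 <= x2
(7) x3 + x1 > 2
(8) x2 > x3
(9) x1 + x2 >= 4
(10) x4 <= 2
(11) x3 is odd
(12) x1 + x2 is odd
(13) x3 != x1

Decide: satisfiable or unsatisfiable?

Setting (x1, x2, x3, x4) = (3, 2, 1, 1) satisfies everything: constraint 5: x4 - x2 = -1; constraint 7: x3 + x1 = 4, and the others follow.

Satisfiable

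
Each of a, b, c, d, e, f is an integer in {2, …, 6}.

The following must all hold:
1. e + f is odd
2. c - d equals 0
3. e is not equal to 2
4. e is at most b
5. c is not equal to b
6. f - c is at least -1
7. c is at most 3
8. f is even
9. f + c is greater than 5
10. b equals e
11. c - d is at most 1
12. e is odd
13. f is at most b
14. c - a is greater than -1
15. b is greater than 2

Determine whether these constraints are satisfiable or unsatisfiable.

One satisfying assignment is a = 3, b = 5, c = 3, d = 3, e = 5, f = 4.
For the less obvious constraints — constraint 2: c - d = 0; constraint 6: f - c = 1 — and the others hold by inspection.

Satisfiable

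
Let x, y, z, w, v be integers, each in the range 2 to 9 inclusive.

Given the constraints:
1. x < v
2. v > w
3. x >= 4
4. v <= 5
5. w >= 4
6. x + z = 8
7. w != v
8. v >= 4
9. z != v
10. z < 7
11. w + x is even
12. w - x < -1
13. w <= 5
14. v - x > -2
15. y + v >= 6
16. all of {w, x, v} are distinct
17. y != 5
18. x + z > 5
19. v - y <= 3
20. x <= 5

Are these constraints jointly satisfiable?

Unsatisfiable

Constraints 3, 4, 5, 8, 13, and 20 confine each of w, x, v to the 2 values {4, 5}.
Constraint 16 requires all 3 of them to be distinct, but only 2 values are available — impossible by the pigeonhole principle.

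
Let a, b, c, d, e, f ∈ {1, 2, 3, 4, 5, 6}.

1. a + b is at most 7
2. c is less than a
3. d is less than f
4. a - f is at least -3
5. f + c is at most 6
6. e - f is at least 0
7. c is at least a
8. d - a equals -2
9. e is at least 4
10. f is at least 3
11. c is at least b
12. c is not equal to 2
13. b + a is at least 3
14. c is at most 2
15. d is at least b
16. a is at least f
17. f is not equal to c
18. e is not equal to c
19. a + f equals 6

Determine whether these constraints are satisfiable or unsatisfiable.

From constraints 10 and 16: a ≥ f and f ≥ 3, so a ≥ 3. From constraints 7 and 14: a ≤ c and c ≤ 2, so a ≤ 2. But 2 < 3, so no value of a works.

Unsatisfiable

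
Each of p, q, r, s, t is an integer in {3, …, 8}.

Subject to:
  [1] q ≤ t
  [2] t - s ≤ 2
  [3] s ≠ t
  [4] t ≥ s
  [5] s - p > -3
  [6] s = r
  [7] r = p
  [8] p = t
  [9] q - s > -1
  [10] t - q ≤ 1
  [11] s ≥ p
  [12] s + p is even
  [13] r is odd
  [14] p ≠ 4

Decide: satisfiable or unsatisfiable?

Unsatisfiable

From constraints 6, 7, and 8, s = r = p = t, so s = t. But constraint 3 says s ≠ t. Contradiction.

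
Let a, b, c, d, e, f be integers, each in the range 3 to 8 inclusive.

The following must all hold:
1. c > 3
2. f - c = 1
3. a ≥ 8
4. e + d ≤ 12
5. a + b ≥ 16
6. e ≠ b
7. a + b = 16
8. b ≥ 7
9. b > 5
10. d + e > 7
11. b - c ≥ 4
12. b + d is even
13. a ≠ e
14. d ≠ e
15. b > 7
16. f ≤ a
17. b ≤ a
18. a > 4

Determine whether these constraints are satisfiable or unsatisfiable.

Satisfiable

Take a = 8, b = 8, c = 4, d = 4, e = 5, f = 5. Then constraint 2: f - c = 1; constraint 4: e + d = 9; constraint 5: a + b = 16, and every other listed constraint is also met.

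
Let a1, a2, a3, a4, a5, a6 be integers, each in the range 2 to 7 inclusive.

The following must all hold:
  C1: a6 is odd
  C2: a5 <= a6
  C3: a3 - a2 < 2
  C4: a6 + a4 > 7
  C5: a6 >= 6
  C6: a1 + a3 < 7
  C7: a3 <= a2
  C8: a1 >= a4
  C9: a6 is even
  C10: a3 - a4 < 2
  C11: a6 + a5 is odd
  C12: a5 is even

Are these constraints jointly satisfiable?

Constraint 9 makes a6 even and constraint 12 makes a5 even, so a6 + a5 must be even. Constraint 11 says a6 + a5 is odd — contradiction.

Unsatisfiable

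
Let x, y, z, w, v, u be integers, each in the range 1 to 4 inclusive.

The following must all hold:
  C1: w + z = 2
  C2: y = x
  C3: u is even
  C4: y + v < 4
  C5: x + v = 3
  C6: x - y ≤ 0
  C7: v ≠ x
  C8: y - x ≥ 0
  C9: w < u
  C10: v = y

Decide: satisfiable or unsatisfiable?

From constraints 2 and 10, v = y = x, so v = x. But constraint 7 says v ≠ x. Contradiction.

Unsatisfiable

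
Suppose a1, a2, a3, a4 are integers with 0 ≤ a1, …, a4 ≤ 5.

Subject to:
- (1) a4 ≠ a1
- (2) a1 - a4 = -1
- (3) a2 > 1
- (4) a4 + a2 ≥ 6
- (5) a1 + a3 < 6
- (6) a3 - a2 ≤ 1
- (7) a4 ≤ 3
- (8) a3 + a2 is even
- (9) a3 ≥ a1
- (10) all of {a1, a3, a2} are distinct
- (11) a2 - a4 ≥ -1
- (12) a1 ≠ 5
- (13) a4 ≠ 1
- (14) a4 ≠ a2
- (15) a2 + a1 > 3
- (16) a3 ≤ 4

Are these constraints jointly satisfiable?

Try a1 = 1, a2 = 4, a3 = 2, a4 = 2.
Check constraint 2: a1 - a4 = -1; constraint 4: a4 + a2 = 6; constraint 5: a1 + a3 = 3. The remaining constraints are straightforward to verify.

Satisfiable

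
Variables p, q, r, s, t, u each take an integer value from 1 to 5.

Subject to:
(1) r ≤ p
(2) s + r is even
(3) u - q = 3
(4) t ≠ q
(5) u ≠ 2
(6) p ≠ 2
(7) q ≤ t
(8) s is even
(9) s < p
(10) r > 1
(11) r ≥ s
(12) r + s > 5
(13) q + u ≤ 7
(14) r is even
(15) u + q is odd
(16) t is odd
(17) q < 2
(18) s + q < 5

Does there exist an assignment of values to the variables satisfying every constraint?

Take p = 5, q = 1, r = 4, s = 2, t = 5, u = 4. Then constraint 3: u - q = 3; constraint 12: r + s = 6, and every other listed constraint is also met.

Satisfiable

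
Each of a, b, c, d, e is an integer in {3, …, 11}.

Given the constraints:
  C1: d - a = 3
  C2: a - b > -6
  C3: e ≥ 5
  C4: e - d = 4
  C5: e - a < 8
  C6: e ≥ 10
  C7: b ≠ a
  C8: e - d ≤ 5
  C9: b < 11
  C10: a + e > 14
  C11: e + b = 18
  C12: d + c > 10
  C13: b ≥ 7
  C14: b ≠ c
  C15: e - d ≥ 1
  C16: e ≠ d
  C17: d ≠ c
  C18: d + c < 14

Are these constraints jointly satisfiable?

The assignment a = 4, b = 7, c = 5, d = 7, e = 11 works:
  constraint 1 holds since d - a = 3.
  constraint 2 holds since a - b = -3.
  constraint 4 holds since e - d = 4.
The rest check out directly.

Satisfiable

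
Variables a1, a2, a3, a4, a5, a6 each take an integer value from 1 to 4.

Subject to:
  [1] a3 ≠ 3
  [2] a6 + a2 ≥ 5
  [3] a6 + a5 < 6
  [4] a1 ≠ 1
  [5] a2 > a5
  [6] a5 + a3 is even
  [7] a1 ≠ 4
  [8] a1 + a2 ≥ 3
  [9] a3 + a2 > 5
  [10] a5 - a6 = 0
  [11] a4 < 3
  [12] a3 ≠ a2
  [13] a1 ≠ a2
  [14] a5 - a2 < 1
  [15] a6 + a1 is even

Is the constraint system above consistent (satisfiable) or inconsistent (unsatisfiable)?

Satisfiable

Take a1 = 2, a2 = 4, a3 = 2, a4 = 1, a5 = 2, a6 = 2. Then constraint 2: a6 + a2 = 6; constraint 3: a6 + a5 = 4, and every other listed constraint is also met.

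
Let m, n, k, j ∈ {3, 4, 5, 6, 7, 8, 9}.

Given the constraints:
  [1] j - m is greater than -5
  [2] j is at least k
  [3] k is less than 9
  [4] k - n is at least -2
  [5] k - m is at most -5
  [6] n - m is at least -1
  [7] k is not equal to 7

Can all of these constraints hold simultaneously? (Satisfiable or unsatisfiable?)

Constraints 4, 5, and 6 give n − m ≥ -1, m − k ≥ 5, k − n ≥ -2.
Adding all 3 inequalities: the left sides telescope to 0, and the right sides sum to (-1) + 5 + (-2) = 2. So 0 ≥ 2, which is false.

Unsatisfiable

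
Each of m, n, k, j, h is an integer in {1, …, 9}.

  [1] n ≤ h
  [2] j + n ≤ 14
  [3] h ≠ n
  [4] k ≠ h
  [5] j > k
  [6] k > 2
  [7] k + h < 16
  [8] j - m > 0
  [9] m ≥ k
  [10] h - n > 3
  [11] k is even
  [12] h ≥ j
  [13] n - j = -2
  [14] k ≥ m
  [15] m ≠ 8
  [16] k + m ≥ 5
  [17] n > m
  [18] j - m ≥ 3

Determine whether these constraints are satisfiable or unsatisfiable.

Satisfiable

Try m = 4, n = 5, k = 4, j = 7, h = 9.
Check constraint 2: j + n = 12; constraint 7: k + h = 13; constraint 8: j - m = 3. The remaining constraints are straightforward to verify.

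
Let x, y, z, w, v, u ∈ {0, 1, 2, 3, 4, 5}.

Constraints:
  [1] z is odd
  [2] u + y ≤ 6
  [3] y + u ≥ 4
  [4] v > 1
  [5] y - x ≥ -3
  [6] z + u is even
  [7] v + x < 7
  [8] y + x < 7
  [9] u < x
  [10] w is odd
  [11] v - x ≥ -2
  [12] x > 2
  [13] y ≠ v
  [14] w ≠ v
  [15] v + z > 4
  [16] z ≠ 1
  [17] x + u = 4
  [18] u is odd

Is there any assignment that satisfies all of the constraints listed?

Setting (x, y, z, w, v, u) = (3, 3, 5, 5, 2, 1) satisfies everything: constraint 2: u + y = 4; constraint 3: y + u = 4; constraint 5: y - x = 0, and the others follow.

Satisfiable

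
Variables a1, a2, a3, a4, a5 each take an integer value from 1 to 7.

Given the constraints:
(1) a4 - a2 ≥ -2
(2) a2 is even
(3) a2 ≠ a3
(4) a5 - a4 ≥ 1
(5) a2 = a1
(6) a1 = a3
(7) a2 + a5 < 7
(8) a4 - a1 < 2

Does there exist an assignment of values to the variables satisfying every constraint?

From constraints 5 and 6, a2 = a1 = a3, so a2 = a3. But constraint 3 says a2 ≠ a3. Contradiction.

Unsatisfiable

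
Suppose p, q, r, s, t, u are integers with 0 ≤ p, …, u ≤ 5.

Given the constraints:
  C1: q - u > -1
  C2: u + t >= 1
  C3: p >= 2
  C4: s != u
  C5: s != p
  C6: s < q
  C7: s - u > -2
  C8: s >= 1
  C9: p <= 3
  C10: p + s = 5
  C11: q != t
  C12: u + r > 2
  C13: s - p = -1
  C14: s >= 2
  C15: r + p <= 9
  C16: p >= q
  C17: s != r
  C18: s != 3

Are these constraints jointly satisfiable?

Try p = 3, q = 3, r = 3, s = 2, t = 2, u = 1.
Check constraint 1: q - u = 2; constraint 2: u + t = 3. The remaining constraints are straightforward to verify.

Satisfiable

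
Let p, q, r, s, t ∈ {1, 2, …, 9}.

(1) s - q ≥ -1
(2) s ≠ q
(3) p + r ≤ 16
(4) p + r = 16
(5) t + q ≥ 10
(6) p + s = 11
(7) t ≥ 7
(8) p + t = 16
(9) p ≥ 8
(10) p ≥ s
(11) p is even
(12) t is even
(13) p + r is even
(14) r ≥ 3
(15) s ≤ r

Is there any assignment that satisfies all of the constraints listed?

Satisfiable

Take p = 8, q = 2, r = 8, s = 3, t = 8. Then constraint 1: s - q = 1; constraint 3: p + r = 16; constraint 4: p + r = 16, and every other listed constraint is also met.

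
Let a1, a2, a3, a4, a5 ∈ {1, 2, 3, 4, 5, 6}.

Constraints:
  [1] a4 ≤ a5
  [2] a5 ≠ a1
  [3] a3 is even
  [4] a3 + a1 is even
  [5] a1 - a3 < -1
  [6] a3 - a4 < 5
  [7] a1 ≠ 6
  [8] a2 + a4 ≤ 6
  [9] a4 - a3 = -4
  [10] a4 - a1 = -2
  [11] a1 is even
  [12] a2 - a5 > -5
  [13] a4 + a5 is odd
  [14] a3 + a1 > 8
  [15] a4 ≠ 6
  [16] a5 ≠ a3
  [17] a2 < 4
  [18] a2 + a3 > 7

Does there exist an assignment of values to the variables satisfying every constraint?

One satisfying assignment is a1 = 4, a2 = 2, a3 = 6, a4 = 2, a5 = 5.
For the less obvious constraints — constraint 5: a1 - a3 = -2; constraint 6: a3 - a4 = 4 — and the others hold by inspection.

Satisfiable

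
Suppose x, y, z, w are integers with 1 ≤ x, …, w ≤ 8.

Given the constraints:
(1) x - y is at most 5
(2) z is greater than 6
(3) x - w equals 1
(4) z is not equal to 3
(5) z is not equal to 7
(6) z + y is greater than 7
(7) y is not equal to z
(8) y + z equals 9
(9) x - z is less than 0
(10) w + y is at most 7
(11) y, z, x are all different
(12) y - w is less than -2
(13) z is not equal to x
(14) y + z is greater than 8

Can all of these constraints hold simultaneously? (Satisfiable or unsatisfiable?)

One satisfying assignment is x = 6, y = 1, z = 8, w = 5.
For the less obvious constraints — constraint 1: x - y = 5; constraint 3: x - w = 1; constraint 6: z + y = 9 — and the others hold by inspection.

Satisfiable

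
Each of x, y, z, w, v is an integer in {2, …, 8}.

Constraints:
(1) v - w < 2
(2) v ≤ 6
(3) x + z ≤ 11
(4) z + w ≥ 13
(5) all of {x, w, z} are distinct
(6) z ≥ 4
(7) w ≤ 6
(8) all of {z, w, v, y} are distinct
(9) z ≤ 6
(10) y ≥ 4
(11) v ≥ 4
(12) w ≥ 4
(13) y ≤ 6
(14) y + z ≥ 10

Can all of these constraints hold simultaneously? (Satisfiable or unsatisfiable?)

Unsatisfiable

Constraints 2, 6, 7, 9, 10, 11, 12, and 13 confine each of z, w, v, y to the 3 values {4, …, 6}.
Constraint 8 requires all 4 of them to be distinct, but only 3 values are available — impossible by the pigeonhole principle.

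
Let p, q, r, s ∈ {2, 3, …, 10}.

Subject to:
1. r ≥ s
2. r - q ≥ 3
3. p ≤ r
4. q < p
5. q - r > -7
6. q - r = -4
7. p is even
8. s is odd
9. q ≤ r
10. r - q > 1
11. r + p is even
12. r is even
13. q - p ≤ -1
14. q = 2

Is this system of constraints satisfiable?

One satisfying assignment is p = 6, q = 2, r = 6, s = 5.
For the less obvious constraints — constraint 2: r - q = 4; constraint 5: q - r = -4 — and the others hold by inspection.

Satisfiable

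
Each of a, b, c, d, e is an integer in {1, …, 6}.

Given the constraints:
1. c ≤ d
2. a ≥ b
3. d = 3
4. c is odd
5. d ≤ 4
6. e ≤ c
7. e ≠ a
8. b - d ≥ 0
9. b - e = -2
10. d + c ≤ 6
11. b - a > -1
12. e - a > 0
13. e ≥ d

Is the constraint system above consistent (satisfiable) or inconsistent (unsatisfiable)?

Constraints 1, 2, 6, 8, and 12 give c ≤ d, d ≤ b, b ≤ a, a < e, e ≤ c. Chaining: c ≤ d ≤ b ≤ a < e ≤ c, which forces c < c — impossible.

Unsatisfiable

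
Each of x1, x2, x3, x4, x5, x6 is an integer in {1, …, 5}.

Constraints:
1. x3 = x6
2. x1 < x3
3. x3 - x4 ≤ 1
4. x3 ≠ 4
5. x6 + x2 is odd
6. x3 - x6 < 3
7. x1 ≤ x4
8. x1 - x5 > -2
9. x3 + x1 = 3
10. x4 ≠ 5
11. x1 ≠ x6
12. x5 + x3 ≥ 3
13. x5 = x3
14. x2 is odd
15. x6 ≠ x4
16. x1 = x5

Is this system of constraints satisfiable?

From constraints 1, 13, and 16, x1 = x5 = x3 = x6, so x1 = x6. But constraint 11 says x1 ≠ x6. Contradiction.

Unsatisfiable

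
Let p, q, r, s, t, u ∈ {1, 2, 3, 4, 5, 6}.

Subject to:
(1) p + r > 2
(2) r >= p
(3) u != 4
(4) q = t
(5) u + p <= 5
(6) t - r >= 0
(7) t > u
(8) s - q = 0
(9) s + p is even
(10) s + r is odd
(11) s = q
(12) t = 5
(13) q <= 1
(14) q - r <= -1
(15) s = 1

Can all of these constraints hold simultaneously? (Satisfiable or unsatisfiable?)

Unsatisfiable

Constraint 15 fixes s = 1 and constraint 12 fixes t = 5. Constraints 4 and 11 give s = q = t, so s = t. But 1 ≠ 5 — contradiction.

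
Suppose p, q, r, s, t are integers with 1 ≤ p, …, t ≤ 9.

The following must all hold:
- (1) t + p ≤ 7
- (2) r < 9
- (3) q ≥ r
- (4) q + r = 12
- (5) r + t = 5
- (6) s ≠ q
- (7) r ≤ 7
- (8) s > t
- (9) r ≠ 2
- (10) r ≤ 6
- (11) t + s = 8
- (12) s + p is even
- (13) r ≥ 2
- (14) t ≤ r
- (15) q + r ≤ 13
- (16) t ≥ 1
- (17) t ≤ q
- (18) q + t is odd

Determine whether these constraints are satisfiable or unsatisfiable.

Satisfiable

Take p = 4, q = 9, r = 3, s = 6, t = 2. Then constraint 1: t + p = 6; constraint 4: q + r = 12, and every other listed constraint is also met.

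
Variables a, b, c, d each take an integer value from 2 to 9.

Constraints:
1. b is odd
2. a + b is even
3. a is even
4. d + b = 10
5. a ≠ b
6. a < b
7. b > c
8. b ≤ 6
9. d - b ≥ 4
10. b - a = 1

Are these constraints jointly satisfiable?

Unsatisfiable

Constraint 3 makes a even and constraint 1 makes b odd, so a + b must be odd. Constraint 2 says a + b is even — contradiction.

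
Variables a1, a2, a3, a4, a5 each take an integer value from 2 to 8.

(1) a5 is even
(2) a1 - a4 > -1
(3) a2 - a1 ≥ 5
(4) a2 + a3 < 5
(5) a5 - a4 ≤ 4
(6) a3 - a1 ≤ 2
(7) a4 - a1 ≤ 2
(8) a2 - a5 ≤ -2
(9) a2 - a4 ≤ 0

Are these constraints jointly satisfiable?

Unsatisfiable

Constraints 3, 5, 7, and 8 give a2 − a1 ≥ 5, a1 − a4 ≥ -2, a4 − a5 ≥ -4, a5 − a2 ≥ 2.
Adding all 4 inequalities: the left sides telescope to 0, and the right sides sum to 5 + (-2) + (-4) + 2 = 1. So 0 ≥ 1, which is false.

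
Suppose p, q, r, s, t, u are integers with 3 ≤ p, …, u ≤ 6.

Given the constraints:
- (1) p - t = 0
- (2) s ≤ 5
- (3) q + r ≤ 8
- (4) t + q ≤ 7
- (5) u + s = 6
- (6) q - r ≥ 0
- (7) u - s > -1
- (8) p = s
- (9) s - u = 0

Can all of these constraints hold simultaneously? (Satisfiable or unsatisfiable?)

One satisfying assignment is p = 3, q = 3, r = 3, s = 3, t = 3, u = 3.
For the less obvious constraints — constraint 1: p - t = 0; constraint 3: q + r = 6; constraint 4: t + q = 6 — and the others hold by inspection.

Satisfiable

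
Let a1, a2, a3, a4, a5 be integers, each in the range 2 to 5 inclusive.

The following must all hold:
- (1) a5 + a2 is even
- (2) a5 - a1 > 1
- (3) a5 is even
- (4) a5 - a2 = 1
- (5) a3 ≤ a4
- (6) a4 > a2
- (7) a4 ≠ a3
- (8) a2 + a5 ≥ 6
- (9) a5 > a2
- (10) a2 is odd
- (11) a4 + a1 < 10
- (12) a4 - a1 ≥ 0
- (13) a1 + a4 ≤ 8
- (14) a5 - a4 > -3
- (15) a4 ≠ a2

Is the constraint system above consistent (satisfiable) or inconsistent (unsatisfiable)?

Constraint 3 makes a5 even and constraint 10 makes a2 odd, so a5 + a2 must be odd. Constraint 1 says a5 + a2 is even — contradiction.

Unsatisfiable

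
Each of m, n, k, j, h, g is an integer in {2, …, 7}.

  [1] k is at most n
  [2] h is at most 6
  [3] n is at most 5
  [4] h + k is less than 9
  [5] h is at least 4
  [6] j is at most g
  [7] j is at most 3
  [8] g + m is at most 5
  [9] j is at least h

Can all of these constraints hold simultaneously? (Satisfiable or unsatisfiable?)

From constraint 5: h ≥ 4. From constraints 7 and 9: h ≤ j and j ≤ 3, so h ≤ 3. But 3 < 4, so no value of h works.

Unsatisfiable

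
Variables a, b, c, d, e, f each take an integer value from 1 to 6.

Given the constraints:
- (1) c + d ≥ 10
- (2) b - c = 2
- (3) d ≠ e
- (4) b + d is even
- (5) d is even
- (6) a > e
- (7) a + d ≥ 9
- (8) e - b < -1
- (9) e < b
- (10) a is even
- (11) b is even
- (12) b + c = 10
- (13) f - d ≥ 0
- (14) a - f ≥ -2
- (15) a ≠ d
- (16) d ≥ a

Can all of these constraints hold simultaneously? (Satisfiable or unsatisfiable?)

One satisfying assignment is a = 4, b = 6, c = 4, d = 6, e = 3, f = 6.
For the less obvious constraints — constraint 1: c + d = 10; constraint 2: b - c = 2; constraint 7: a + d = 10 — and the others hold by inspection.

Satisfiable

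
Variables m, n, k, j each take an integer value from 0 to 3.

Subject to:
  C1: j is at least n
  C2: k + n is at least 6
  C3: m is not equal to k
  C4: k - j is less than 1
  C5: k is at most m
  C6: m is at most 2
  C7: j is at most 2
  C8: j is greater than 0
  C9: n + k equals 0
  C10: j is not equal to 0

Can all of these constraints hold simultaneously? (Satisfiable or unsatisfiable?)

From constraints 5 and 6: k ≤ m ≤ 2. From constraints 1 and 7: n ≤ j ≤ 2. Hence k + n ≤ 4. But constraint 2 requires k + n ≥ 6, and 6 > 4. Contradiction.

Unsatisfiable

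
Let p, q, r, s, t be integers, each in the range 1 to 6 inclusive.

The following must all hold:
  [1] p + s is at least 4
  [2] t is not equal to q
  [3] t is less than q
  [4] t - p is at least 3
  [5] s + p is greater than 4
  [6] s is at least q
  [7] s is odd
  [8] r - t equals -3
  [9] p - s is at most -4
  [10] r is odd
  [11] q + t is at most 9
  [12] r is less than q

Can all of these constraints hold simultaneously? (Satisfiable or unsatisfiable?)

Satisfiable

The assignment p = 1, q = 5, r = 1, s = 5, t = 4 works:
  constraint 1 holds since p + s = 6.
  constraint 4 holds since t - p = 3.
The rest check out directly.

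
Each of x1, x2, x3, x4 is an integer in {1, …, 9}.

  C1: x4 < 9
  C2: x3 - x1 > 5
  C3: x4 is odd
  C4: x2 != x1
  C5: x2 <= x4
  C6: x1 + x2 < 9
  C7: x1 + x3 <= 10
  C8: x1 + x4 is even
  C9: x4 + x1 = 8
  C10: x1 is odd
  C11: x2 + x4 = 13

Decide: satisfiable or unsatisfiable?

Satisfiable

One satisfying assignment is x1 = 1, x2 = 6, x3 = 9, x4 = 7.
For the less obvious constraints — constraint 2: x3 - x1 = 8; constraint 6: x1 + x2 = 7 — and the others hold by inspection.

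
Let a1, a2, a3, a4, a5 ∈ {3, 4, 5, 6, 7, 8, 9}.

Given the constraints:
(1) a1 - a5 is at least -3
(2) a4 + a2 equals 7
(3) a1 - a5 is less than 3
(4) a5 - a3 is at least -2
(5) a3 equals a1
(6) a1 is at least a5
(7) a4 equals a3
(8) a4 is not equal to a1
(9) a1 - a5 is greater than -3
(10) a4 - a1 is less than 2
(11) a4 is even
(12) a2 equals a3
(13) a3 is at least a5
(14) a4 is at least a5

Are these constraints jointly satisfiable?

From constraints 5 and 7, a4 = a3 = a1, so a4 = a1. But constraint 8 says a4 ≠ a1. Contradiction.

Unsatisfiable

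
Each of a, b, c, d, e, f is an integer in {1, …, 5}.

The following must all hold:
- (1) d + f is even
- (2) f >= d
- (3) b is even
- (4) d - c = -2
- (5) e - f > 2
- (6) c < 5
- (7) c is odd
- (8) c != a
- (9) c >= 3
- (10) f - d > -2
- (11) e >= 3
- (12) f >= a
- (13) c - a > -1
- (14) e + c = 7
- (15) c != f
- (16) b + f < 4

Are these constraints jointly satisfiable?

Satisfiable

Try a = 1, b = 2, c = 3, d = 1, e = 4, f = 1.
Check constraint 4: d - c = -2; constraint 5: e - f = 3. The remaining constraints are straightforward to verify.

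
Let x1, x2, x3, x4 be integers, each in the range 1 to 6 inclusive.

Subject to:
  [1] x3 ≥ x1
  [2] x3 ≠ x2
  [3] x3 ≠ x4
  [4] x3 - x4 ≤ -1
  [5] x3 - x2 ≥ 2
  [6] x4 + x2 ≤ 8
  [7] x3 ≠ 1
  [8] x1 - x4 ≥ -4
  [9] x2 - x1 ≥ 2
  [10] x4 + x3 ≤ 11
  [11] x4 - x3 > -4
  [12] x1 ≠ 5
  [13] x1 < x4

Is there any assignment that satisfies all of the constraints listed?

Unsatisfiable

Constraints 4, 5, 8, and 9 give x1 − x4 ≥ -4, x4 − x3 ≥ 1, x3 − x2 ≥ 2, x2 − x1 ≥ 2.
Adding all 4 inequalities: the left sides telescope to 0, and the right sides sum to (-4) + 1 + 2 + 2 = 1. So 0 ≥ 1, which is false.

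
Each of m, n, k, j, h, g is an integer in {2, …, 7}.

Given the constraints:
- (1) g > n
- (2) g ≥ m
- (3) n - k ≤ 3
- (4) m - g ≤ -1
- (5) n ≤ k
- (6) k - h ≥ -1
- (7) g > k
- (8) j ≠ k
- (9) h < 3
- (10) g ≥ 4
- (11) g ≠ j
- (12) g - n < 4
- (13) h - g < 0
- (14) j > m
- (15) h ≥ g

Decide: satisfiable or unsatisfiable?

Unsatisfiable

From constraints 10 and 15: h ≥ g and g ≥ 4, so h ≥ 4. From constraint 9: h ≤ 2. But 2 < 4, so no value of h works.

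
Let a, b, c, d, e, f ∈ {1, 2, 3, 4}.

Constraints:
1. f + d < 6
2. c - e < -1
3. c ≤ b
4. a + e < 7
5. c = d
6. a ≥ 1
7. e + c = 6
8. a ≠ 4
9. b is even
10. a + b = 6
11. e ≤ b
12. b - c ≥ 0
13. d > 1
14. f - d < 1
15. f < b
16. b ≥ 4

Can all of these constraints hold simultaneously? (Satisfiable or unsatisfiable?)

Take a = 2, b = 4, c = 2, d = 2, e = 4, f = 1. Then constraint 1: f + d = 3; constraint 2: c - e = -2, and every other listed constraint is also met.

Satisfiable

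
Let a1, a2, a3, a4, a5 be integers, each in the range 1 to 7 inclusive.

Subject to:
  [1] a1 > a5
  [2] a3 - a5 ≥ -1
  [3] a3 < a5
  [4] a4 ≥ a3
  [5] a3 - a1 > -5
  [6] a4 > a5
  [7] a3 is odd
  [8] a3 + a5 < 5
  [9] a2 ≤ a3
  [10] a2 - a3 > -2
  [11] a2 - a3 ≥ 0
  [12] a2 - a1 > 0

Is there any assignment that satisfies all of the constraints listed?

Unsatisfiable

Constraints 1, 3, 9, and 12 give a5 < a1, a1 < a2, a2 ≤ a3, a3 < a5. Chaining: a5 < a1 < a2 ≤ a3 < a5, which forces a5 < a5 — impossible.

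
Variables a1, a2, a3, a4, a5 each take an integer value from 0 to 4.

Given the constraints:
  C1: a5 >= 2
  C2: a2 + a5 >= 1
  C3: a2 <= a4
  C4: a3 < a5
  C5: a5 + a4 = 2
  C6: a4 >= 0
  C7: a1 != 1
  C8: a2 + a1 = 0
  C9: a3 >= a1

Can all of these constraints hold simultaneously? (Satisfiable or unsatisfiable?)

Satisfiable

Take a1 = 0, a2 = 0, a3 = 1, a4 = 0, a5 = 2. Then constraint 2: a2 + a5 = 2; constraint 5: a5 + a4 = 2; constraint 8: a2 + a1 = 0, and every other listed constraint is also met.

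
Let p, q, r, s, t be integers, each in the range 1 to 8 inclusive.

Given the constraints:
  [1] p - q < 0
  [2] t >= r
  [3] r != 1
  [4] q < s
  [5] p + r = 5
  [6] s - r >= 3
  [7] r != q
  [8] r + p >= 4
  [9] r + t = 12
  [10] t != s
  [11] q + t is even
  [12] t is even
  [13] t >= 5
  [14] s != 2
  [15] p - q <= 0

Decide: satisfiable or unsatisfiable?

Satisfiable

Try p = 1, q = 2, r = 4, s = 7, t = 8.
Check constraint 1: p - q = -1; constraint 5: p + r = 5; constraint 6: s - r = 3. The remaining constraints are straightforward to verify.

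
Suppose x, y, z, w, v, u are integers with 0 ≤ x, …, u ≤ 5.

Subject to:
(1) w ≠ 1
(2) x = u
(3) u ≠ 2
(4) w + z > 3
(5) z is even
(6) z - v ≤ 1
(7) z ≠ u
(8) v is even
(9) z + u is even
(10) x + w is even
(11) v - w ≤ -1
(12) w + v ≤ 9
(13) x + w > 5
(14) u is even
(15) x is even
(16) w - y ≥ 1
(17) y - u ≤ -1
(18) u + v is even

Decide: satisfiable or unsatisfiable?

One satisfying assignment is x = 4, y = 0, z = 0, w = 4, v = 2, u = 4.
For the less obvious constraints — constraint 4: w + z = 4; constraint 6: z - v = -2; constraint 11: v - w = -2 — and the others hold by inspection.

Satisfiable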